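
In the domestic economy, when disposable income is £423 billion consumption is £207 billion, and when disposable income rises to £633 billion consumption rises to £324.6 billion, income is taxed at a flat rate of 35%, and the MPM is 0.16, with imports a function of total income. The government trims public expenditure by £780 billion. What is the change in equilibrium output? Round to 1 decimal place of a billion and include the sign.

−£979.9 billion

MPC = ΔC/ΔYd = (324.6 − 207)/(633 − 423) = 117.6/210 = 0.56.
Government-spending multiplier = 1/(1 − c(1−t) + m) = 1/(1 − 0.56×0.65 + 0.16) = 1/0.796 ≈ 1.256.
ΔY = k × ΔG = (−£780 billion) / 0.796 ≈ −£979.9 billion.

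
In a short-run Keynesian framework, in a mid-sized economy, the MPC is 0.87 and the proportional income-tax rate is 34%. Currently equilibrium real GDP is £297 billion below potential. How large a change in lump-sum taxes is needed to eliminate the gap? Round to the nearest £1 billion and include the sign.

Spending multiplier = 1/(1 − c(1−t)) = 1/(1 − 0.87×0.66) = 1/0.4258 ≈ 2.349.
Tax multiplier = −c·k = −0.87/0.4258 ≈ −2.043. Need ΔY = +£297 billion, so ΔT = ΔY/(−c·k) = −(+£297 billion) × 0.4258 / 0.87 ≈ −£145 billion.
The government should cut lump-sum taxes by £145 billion.

−£145 billion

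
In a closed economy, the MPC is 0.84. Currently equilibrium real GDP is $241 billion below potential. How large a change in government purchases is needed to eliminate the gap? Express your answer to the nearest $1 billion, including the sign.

Spending multiplier = 1/(1 − MPC) = 1/(1 − 0.84) = 1/0.16 = 6.25.
Need ΔY = +$241 billion, so ΔG = ΔY/k = (+$241 billion) × 0.16 ≈ +$39 billion.
The government should increase government purchases by $39 billion.

+$39 billion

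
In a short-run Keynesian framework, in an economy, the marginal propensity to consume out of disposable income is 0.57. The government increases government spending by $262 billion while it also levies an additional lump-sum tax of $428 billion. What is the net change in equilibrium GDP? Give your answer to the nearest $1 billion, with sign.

Expenditure multiplier = 1/(1 − MPC) = 1/(1 − 0.57) = 1/0.43 ≈ 2.326.
ΔG contributes k·ΔG = (+$262 billion) / 0.43 ≈ +$609.3 billion.
ΔT of +$428 billion changes first-round spending by −c·ΔT = −$243.96 billion, contributing k·(−c·ΔT) = (−$243.96 billion) / 0.43 ≈ −$567.3 billion.
Net ΔY = k(ΔG − c·ΔT) = (+$18.04 billion) / 0.43 ≈ +$42 billion.

+$42 billion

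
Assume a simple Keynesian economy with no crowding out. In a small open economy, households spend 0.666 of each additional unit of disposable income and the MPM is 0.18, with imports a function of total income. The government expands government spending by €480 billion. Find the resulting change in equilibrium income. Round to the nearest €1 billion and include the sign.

+€934 billion

Expenditure multiplier = 1/(1 − c + m) = 1/(1 − 0.666 + 0.18) = 1/0.514 ≈ 1.946.
ΔY = k × ΔG = (+€480 billion) / 0.514 ≈ +€934 billion.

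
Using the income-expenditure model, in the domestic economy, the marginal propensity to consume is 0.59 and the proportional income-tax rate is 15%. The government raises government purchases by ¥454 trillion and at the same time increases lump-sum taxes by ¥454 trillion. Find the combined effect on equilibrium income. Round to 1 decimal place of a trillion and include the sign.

+¥373.4 trillion

Expenditure multiplier = 1/(1 − c(1−t)) = 1/(1 − 0.59×0.85) = 1/0.4985 ≈ 2.006.
ΔG contributes k·ΔG = (+¥454 trillion) / 0.4985 ≈ +¥910.7 trillion.
ΔT of +¥454 trillion changes first-round spending by −c·ΔT = −¥267.86 trillion, contributing k·(−c·ΔT) = (−¥267.86 trillion) / 0.4985 ≈ −¥537.3 trillion.
Net ΔY = k(ΔG − c·ΔT) = (+¥186.14 trillion) / 0.4985 ≈ +¥373.4 trillion.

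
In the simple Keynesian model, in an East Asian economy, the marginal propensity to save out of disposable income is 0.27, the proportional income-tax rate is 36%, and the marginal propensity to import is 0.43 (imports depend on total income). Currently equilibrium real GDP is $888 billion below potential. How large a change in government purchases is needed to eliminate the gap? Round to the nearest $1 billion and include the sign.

+$855 billion

MPC = 1 − MPS = 1 − 0.27 = 0.73.
Spending multiplier = 1/(1 − c(1−t) + m) = 1/(1 − 0.73×0.64 + 0.43) = 1/0.9628 ≈ 1.039.
Need ΔY = +$888 billion, so ΔG = ΔY/k = (+$888 billion) × 0.9628 ≈ +$855 billion.
The government should increase government purchases by $855 billion.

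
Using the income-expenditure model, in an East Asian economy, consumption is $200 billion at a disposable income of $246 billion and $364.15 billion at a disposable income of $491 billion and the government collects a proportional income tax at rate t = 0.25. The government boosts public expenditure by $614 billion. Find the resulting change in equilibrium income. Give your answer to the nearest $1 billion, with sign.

+$1,234 billion

MPC = ΔC/ΔYd = (364.15 − 200)/(491 − 246) = 164.15/245 = 0.67.
Government-spending multiplier = 1/(1 − c(1−t)) = 1/(1 − 0.67×0.75) = 1/0.4975 ≈ 2.01.
ΔY = k × ΔG = (+$614 billion) / 0.4975 ≈ +$1,234 billion.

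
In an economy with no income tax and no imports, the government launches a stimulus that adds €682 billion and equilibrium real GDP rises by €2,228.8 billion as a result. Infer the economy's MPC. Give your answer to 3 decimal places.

Implied spending multiplier k = ΔY/ΔG = 2,228.8/682 ≈ 3.268.
Since k = 1/(1 − MPC), MPC = 1 − 1/k = 1 − ΔG/ΔY = 1 − 682/2,228.8 ≈ 0.694.

0.694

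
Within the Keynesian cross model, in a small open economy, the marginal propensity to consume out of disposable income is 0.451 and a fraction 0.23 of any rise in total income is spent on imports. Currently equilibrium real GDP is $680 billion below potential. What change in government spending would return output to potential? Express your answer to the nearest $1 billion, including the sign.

Spending multiplier = 1/(1 − c + m) = 1/(1 − 0.451 + 0.23) = 1/0.779 ≈ 1.284.
Need ΔY = +$680 billion, so ΔG = ΔY/k = (+$680 billion) × 0.779 ≈ +$530 billion.
The government should increase government spending by $530 billion.

+$530 billion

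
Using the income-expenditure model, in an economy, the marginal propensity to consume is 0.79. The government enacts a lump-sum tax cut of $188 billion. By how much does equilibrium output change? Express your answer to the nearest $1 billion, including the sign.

A lump-sum tax change of −$188 billion shifts disposable income by +$188 billion; first-round consumption changes by −c × ΔT = −0.79 × (−$188 billion) = +$148.52 billion.
Expenditure multiplier = 1/(1 − MPC) = 1/(1 − 0.79) = 1/0.21 ≈ 4.762.
The tax multiplier is −c × k ≈ −3.762, so ΔY = k × (−c·ΔT) = (+$148.52 billion) / 0.21 ≈ +$707 billion.

+$707 billion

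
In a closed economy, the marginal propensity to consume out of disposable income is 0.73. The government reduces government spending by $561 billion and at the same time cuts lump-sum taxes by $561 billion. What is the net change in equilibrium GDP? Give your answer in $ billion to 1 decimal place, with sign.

−$561.0 billion

Expenditure multiplier = 1/(1 − MPC) = 1/(1 − 0.73) = 1/0.27 ≈ 3.704.
ΔG contributes k·ΔG = (−$561 billion) / 0.27 ≈ −$2,077.8 billion.
ΔT of −$561 billion changes first-round spending by −c·ΔT = +$409.53 billion, contributing k·(−c·ΔT) = (+$409.53 billion) / 0.27 ≈ +$1,516.8 billion.
With ΔG = ΔT and no other leakages, the balanced-budget multiplier is 1, so ΔY = ΔG = −$561 billion.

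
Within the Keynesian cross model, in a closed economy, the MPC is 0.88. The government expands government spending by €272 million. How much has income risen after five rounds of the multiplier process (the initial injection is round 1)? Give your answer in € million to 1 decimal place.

€1,070.5 million

Round 1 adds ΔG = €272 million; each later round is MPC = 0.88 times the previous.
After 5 rounds: 272 + 239.36 + 210.6368 + 185.360384 + 163.11713792 = ΔG·(1 − c^5)/(1 − c) = 272 × (1 − 0.5277319168)/0.12 ≈ €1,070.5 million.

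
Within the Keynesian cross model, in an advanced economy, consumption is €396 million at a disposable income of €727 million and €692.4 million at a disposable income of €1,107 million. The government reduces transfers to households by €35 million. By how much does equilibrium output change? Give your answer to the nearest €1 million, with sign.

−€124 million

MPC = ΔC/ΔYd = (692.4 − 396)/(1,107 − 727) = 296.4/380 = 0.78.
The transfer change shifts disposable income by −€35 million, so first-round consumption changes by c·ΔTR = 0.78 × (−€35 million) = −€27.3 million.
Expenditure multiplier = 1/(1 − MPC) = 1/(1 − 0.78) = 1/0.22 ≈ 4.545.
The transfer multiplier is c × k ≈ 3.545, so ΔY = k × (c·ΔTR) = (−€27.3 million) / 0.22 ≈ −€124 million.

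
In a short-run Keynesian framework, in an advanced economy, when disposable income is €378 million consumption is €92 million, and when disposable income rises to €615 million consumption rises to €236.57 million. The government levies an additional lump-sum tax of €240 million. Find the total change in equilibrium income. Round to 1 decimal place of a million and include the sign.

−€375.4 million

MPC = ΔC/ΔYd = (236.57 − 92)/(615 − 378) = 144.57/237 = 0.61.
A lump-sum tax change of +€240 million shifts disposable income by −€240 million; first-round consumption changes by −c × ΔT = −0.61 × (+€240 million) = −€146.4 million.
Expenditure multiplier = 1/(1 − MPC) = 1/(1 − 0.61) = 1/0.39 ≈ 2.564.
The tax multiplier is −c × k ≈ −1.564, so ΔY = k × (−c·ΔT) = (−€146.4 million) / 0.39 ≈ −€375.4 million.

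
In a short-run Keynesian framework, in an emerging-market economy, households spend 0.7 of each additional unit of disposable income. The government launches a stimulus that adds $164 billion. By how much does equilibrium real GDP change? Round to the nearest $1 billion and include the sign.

+$547 billion

Spending multiplier = 1/(1 − MPC) = 1/(1 − 0.7) = 1/0.3 ≈ 3.333.
ΔY = k × ΔG = (+$164 billion) / 0.3 ≈ +$547 billion.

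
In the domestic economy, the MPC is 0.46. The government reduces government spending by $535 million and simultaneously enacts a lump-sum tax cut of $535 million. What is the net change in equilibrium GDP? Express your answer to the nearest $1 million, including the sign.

Expenditure multiplier = 1/(1 − MPC) = 1/(1 − 0.46) = 1/0.54 ≈ 1.852.
ΔG contributes k·ΔG = (−$535 million) / 0.54 ≈ −$990.7 million.
ΔT of −$535 million changes first-round spending by −c·ΔT = +$246.1 million, contributing k·(−c·ΔT) = (+$246.1 million) / 0.54 ≈ +$455.7 million.
With ΔG = ΔT and no other leakages, the balanced-budget multiplier is 1, so ΔY = ΔG = −$535 million.

−$535 million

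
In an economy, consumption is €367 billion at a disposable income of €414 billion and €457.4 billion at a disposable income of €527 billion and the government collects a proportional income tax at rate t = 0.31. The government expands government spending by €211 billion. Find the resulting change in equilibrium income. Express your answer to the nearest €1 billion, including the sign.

MPC = ΔC/ΔYd = (457.4 − 367)/(527 − 414) = 90.4/113 = 0.8.
Spending multiplier = 1/(1 − c(1−t)) = 1/(1 − 0.8×0.69) = 1/0.448 ≈ 2.232.
ΔY = k × ΔG = (+€211 billion) / 0.448 ≈ +€471 billion.

+€471 billion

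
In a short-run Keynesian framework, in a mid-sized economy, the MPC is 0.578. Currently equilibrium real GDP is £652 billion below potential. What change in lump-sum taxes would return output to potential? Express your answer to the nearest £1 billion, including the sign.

Spending multiplier = 1/(1 − MPC) = 1/(1 − 0.578) = 1/0.422 ≈ 2.37.
Tax multiplier = −c·k = −0.578/0.422 ≈ −1.37. Need ΔY = +£652 billion, so ΔT = ΔY/(−c·k) = −(+£652 billion) × 0.422 / 0.578 ≈ −£476 billion.
The government should cut lump-sum taxes by £476 billion.

−£476 billion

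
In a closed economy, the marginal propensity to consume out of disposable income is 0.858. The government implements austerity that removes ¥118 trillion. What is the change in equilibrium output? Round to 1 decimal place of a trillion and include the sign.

Expenditure multiplier = 1/(1 − MPC) = 1/(1 − 0.858) = 1/0.142 ≈ 7.042.
ΔY = k × ΔG = (−¥118 trillion) / 0.142 ≈ −¥831 trillion.

−¥831.0 trillion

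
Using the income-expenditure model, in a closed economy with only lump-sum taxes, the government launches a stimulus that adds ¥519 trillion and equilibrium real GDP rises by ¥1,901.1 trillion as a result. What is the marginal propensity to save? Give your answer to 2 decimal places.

Implied spending multiplier k = ΔY/ΔG = 1,901.1/519 ≈ 3.663.
Since k = 1/(1 − MPC), MPC = 1 − 1/k = 1 − ΔG/ΔY = 1 − 519/1,901.1 ≈ 0.73.
MPS = 1 − MPC = 0.27.

0.27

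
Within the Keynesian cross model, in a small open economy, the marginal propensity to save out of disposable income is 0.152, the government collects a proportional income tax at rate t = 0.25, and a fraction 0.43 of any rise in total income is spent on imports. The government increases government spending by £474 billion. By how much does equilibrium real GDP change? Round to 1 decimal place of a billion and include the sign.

+£597.0 billion

MPC = 1 − MPS = 1 − 0.152 = 0.848.
Expenditure multiplier = 1/(1 − c(1−t) + m) = 1/(1 − 0.848×0.75 + 0.43) = 1/0.794 ≈ 1.259.
ΔY = k × ΔG = (+£474 billion) / 0.794 ≈ +£597 billion.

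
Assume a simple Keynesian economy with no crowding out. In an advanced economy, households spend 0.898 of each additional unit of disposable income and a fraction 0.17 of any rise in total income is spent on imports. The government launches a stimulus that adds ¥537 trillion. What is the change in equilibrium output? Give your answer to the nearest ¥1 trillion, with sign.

Spending multiplier = 1/(1 − c + m) = 1/(1 − 0.898 + 0.17) = 1/0.272 ≈ 3.676.
ΔY = k × ΔG = (+¥537 trillion) / 0.272 ≈ +¥1,974 trillion.

+¥1,974 trillion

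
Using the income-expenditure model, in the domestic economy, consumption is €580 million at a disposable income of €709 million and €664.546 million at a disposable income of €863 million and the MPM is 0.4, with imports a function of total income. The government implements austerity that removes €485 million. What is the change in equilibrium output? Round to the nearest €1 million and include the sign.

MPC = ΔC/ΔYd = (664.546 − 580)/(863 − 709) = 84.546/154 = 0.549.
Government-spending multiplier = 1/(1 − c + m) = 1/(1 − 0.549 + 0.4) = 1/0.851 ≈ 1.175.
ΔY = k × ΔG = (−€485 million) / 0.851 ≈ −€570 million.

−€570 million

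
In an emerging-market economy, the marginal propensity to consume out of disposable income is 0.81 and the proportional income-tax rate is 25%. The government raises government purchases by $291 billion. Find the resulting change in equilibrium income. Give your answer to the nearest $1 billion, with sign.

Spending multiplier = 1/(1 − c(1−t)) = 1/(1 − 0.81×0.75) = 1/0.3925 ≈ 2.548.
ΔY = k × ΔG = (+$291 billion) / 0.3925 ≈ +$741 billion.

+$741 billion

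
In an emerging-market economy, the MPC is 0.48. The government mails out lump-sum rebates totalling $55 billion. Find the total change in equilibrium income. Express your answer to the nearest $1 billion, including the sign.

A lump-sum tax change of −$55 billion shifts disposable income by +$55 billion; first-round consumption changes by −c × ΔT = −0.48 × (−$55 billion) = +$26.4 billion.
Expenditure multiplier = 1/(1 − MPC) = 1/(1 − 0.48) = 1/0.52 ≈ 1.923.
The tax multiplier is −c × k ≈ −0.923, so ΔY = k × (−c·ΔT) = (+$26.4 billion) / 0.52 ≈ +$51 billion.

+$51 billion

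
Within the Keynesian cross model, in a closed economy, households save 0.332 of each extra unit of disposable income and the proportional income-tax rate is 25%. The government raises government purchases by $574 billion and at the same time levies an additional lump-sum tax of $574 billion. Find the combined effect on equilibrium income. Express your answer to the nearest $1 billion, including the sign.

MPC = 1 − MPS = 1 − 0.332 = 0.668.
Expenditure multiplier = 1/(1 − c(1−t)) = 1/(1 − 0.668×0.75) = 1/0.499 ≈ 2.004.
ΔG contributes k·ΔG = (+$574 billion) / 0.499 ≈ +$1,150.3 billion.
ΔT of +$574 billion changes first-round spending by −c·ΔT = −$383.432 billion, contributing k·(−c·ΔT) = (−$383.432 billion) / 0.499 ≈ −$768.4 billion.
Net ΔY = k(ΔG − c·ΔT) = (+$190.568 billion) / 0.499 ≈ +$382 billion.

+$382 billion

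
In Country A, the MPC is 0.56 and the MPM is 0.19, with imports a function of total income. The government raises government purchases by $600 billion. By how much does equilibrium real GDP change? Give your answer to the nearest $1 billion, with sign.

Expenditure multiplier = 1/(1 − c + m) = 1/(1 − 0.56 + 0.19) = 1/0.63 ≈ 1.587.
ΔY = k × ΔG = (+$600 billion) / 0.63 ≈ +$952 billion.

+$952 billion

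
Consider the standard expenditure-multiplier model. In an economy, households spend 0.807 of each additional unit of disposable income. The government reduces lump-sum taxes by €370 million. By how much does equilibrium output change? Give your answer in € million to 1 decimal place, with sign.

+€1,547.1 million

A lump-sum tax change of −€370 million shifts disposable income by +€370 million; first-round consumption changes by −c × ΔT = −0.807 × (−€370 million) = +€298.59 million.
Expenditure multiplier = 1/(1 − MPC) = 1/(1 − 0.807) = 1/0.193 ≈ 5.181.
The tax multiplier is −c × k ≈ −4.181, so ΔY = k × (−c·ΔT) = (+€298.59 million) / 0.193 ≈ +€1,547.1 million.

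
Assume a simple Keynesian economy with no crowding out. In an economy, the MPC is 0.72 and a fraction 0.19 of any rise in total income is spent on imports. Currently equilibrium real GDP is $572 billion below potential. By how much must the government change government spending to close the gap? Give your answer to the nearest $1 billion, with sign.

+$269 billion

Spending multiplier = 1/(1 − c + m) = 1/(1 − 0.72 + 0.19) = 1/0.47 ≈ 2.128.
Need ΔY = +$572 billion, so ΔG = ΔY/k = (+$572 billion) × 0.47 ≈ +$269 billion.
The government should increase government spending by $269 billion.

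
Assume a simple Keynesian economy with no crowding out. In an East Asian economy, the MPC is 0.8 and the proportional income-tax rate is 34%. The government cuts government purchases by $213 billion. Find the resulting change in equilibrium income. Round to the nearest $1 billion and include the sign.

Government-spending multiplier = 1/(1 − c(1−t)) = 1/(1 − 0.8×0.66) = 1/0.472 ≈ 2.119.
ΔY = k × ΔG = (−$213 billion) / 0.472 ≈ −$451 billion.

−$451 billion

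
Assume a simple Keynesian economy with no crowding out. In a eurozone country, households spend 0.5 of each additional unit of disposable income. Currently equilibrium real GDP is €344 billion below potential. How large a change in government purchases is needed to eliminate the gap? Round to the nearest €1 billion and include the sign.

+€172 billion

Spending multiplier = 1/(1 − MPC) = 1/(1 − 0.5) = 1/0.5 = 2.
Need ΔY = +€344 billion, so ΔG = ΔY/k = (+€344 billion) × 0.5 = +€172 billion.
The government should increase government purchases by €172 billion.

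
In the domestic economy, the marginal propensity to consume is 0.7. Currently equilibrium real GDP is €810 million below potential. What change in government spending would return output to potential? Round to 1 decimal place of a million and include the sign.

Spending multiplier = 1/(1 − MPC) = 1/(1 − 0.7) = 1/0.3 ≈ 3.333.
Need ΔY = +€810 million, so ΔG = ΔY/k = (+€810 million) × 0.3 = +€243 million.
The government should increase government spending by €243 million.

+€243.0 million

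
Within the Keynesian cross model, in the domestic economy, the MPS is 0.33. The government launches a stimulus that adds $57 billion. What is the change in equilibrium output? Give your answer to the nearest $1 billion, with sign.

MPC = 1 − MPS = 1 − 0.33 = 0.67.
Spending multiplier = 1/(1 − MPC) = 1/(1 − 0.67) = 1/0.33 ≈ 3.03.
ΔY = k × ΔG = (+$57 billion) / 0.33 ≈ +$173 billion.

+$173 billion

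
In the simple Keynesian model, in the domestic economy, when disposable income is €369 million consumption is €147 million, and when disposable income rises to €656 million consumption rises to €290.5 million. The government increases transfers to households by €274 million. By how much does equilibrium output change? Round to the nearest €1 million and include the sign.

MPC = ΔC/ΔYd = (290.5 − 147)/(656 − 369) = 143.5/287 = 0.5.
The transfer change shifts disposable income by +€274 million, so first-round consumption changes by c·ΔTR = 0.5 × (+€274 million) = +€137 million.
Expenditure multiplier = 1/(1 − MPC) = 1/(1 − 0.5) = 1/0.5 = 2.
The transfer multiplier is c × k = 1, so ΔY = k × (c·ΔTR) = (+€137 million) / 0.5 = +€274 million.

+€274 million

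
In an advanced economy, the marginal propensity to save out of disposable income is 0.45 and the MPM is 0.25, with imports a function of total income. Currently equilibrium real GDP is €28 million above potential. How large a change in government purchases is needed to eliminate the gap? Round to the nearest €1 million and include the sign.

MPC = 1 − MPS = 1 − 0.45 = 0.55.
Spending multiplier = 1/(1 − c + m) = 1/(1 − 0.55 + 0.25) = 1/0.7 ≈ 1.429.
Need ΔY = −€28 million, so ΔG = ΔY/k = (−€28 million) × 0.7 ≈ −€20 million.
The government should cut government purchases by €20 million.

−€20 million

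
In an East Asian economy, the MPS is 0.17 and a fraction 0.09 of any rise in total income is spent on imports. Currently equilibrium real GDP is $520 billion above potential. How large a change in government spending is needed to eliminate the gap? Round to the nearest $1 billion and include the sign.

−$135 billion

MPC = 1 − MPS = 1 − 0.17 = 0.83.
Spending multiplier = 1/(1 − c + m) = 1/(1 − 0.83 + 0.09) = 1/0.26 ≈ 3.846.
Need ΔY = −$520 billion, so ΔG = ΔY/k = (−$520 billion) × 0.26 ≈ −$135 billion.
The government should cut government spending by $135 billion.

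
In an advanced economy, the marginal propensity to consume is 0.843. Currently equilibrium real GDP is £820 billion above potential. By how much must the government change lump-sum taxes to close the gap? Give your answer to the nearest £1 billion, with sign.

+£153 billion

Spending multiplier = 1/(1 − MPC) = 1/(1 − 0.843) = 1/0.157 ≈ 6.369.
Tax multiplier = −c·k = −0.843/0.157 ≈ −5.369. Need ΔY = −£820 billion, so ΔT = ΔY/(−c·k) = −(−£820 billion) × 0.157 / 0.843 ≈ +£153 billion.
The government should raise lump-sum taxes by £153 billion.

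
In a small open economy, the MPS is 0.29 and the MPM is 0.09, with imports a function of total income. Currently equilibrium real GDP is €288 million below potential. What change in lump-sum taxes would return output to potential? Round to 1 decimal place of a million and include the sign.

MPC = 1 − MPS = 1 − 0.29 = 0.71.
Spending multiplier = 1/(1 − c + m) = 1/(1 − 0.71 + 0.09) = 1/0.38 ≈ 2.632.
Tax multiplier = −c·k = −0.71/0.38 ≈ −1.868. Need ΔY = +€288 million, so ΔT = ΔY/(−c·k) = −(+€288 million) × 0.38 / 0.71 ≈ −€154.1 million.
The government should cut lump-sum taxes by €154.1 million.

−€154.1 million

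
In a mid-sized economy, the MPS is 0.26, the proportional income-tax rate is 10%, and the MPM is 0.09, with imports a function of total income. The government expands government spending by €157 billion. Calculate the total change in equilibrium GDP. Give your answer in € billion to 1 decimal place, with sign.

MPC = 1 − MPS = 1 − 0.26 = 0.74.
Spending multiplier = 1/(1 − c(1−t) + m) = 1/(1 − 0.74×0.9 + 0.09) = 1/0.424 ≈ 2.358.
ΔY = k × ΔG = (+€157 billion) / 0.424 ≈ +€370.3 billion.

+€370.3 billion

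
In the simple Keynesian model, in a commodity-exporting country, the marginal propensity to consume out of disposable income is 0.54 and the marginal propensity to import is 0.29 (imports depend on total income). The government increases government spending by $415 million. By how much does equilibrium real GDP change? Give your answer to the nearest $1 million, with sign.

+$553 million

Expenditure multiplier = 1/(1 − c + m) = 1/(1 − 0.54 + 0.29) = 1/0.75 ≈ 1.333.
ΔY = k × ΔG = (+$415 million) / 0.75 ≈ +$553 million.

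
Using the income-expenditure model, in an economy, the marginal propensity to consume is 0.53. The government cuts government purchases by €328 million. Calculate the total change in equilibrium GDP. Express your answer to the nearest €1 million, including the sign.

−€698 million

Expenditure multiplier = 1/(1 − MPC) = 1/(1 − 0.53) = 1/0.47 ≈ 2.128.
ΔY = k × ΔG = (−€328 million) / 0.47 ≈ −€698 million.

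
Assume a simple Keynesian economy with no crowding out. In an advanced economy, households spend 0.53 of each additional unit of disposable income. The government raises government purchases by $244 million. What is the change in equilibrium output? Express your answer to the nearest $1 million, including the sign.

+$519 million

Spending multiplier = 1/(1 − MPC) = 1/(1 − 0.53) = 1/0.47 ≈ 2.128.
ΔY = k × ΔG = (+$244 million) / 0.47 ≈ +$519 million.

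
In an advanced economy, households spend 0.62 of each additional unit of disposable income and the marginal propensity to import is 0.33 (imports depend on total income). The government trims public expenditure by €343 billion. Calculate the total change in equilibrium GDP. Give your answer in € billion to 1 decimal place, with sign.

−€483.1 billion

Spending multiplier = 1/(1 − c + m) = 1/(1 − 0.62 + 0.33) = 1/0.71 ≈ 1.408.
ΔY = k × ΔG = (−€343 billion) / 0.71 ≈ −€483.1 billion.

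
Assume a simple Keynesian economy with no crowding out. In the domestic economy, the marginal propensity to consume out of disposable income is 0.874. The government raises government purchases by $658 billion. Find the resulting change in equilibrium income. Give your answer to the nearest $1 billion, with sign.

+$5,222 billion

Expenditure multiplier = 1/(1 − MPC) = 1/(1 − 0.874) = 1/0.126 ≈ 7.937.
ΔY = k × ΔG = (+$658 billion) / 0.126 ≈ +$5,222 billion.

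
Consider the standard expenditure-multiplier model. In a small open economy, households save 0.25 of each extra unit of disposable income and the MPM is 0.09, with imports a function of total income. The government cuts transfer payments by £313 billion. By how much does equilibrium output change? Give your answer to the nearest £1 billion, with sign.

−£690 billion

MPC = 1 − MPS = 1 − 0.25 = 0.75.
The transfer change shifts disposable income by −£313 billion, so first-round consumption changes by c·ΔTR = 0.75 × (−£313 billion) = −£234.75 billion.
Expenditure multiplier = 1/(1 − c + m) = 1/(1 − 0.75 + 0.09) = 1/0.34 ≈ 2.941.
The transfer multiplier is c × k ≈ 2.206, so ΔY = k × (c·ΔTR) = (−£234.75 billion) / 0.34 ≈ −£690 billion.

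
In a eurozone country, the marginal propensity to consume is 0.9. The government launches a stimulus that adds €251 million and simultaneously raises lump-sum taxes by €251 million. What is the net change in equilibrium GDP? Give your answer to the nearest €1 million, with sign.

+€251 million

Expenditure multiplier = 1/(1 − MPC) = 1/(1 − 0.9) = 1/0.1 = 10.
ΔG contributes k·ΔG = (+€251 million) / 0.1 = +€2,510 million.
ΔT of +€251 million changes first-round spending by −c·ΔT = −€225.9 million, contributing k·(−c·ΔT) = (−€225.9 million) / 0.1 = −€2,259 million.
With ΔG = ΔT and no other leakages, the balanced-budget multiplier is 1, so ΔY = ΔG = +€251 million.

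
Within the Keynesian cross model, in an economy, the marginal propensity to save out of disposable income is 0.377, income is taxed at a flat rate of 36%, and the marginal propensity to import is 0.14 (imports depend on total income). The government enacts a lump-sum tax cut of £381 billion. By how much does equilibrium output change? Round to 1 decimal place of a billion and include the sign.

+£320.2 billion

MPC = 1 − MPS = 1 − 0.377 = 0.623.
A lump-sum tax change of −£381 billion shifts disposable income by +£381 billion; first-round consumption changes by −c × ΔT = −0.623 × (−£381 billion) = +£237.363 billion.
Expenditure multiplier = 1/(1 − c(1−t) + m) = 1/(1 − 0.623×0.64 + 0.14) = 1/0.74128 ≈ 1.349.
The tax multiplier is −c × k ≈ −0.84, so ΔY = k × (−c·ΔT) = (+£237.363 billion) / 0.74128 ≈ +£320.2 billion.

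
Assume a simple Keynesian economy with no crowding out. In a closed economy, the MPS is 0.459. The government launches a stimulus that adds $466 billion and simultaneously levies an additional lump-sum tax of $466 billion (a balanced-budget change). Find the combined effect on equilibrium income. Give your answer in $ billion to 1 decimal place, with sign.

MPC = 1 − MPS = 1 − 0.459 = 0.541.
Expenditure multiplier = 1/(1 − MPC) = 1/(1 − 0.541) = 1/0.459 ≈ 2.179.
ΔG contributes k·ΔG = (+$466 billion) / 0.459 ≈ +$1,015.3 billion.
ΔT of +$466 billion changes first-round spending by −c·ΔT = −$252.106 billion, contributing k·(−c·ΔT) = (−$252.106 billion) / 0.459 ≈ −$549.3 billion.
With ΔG = ΔT and no other leakages, the balanced-budget multiplier is 1, so ΔY = ΔG = +$466 billion.

+$466.0 billion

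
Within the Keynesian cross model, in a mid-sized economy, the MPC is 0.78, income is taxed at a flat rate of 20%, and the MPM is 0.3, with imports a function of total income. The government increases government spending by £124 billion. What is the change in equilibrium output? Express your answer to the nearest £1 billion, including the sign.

+£183 billion

Spending multiplier = 1/(1 − c(1−t) + m) = 1/(1 − 0.78×0.8 + 0.3) = 1/0.676 ≈ 1.479.
ΔY = k × ΔG = (+£124 billion) / 0.676 ≈ +£183 billion.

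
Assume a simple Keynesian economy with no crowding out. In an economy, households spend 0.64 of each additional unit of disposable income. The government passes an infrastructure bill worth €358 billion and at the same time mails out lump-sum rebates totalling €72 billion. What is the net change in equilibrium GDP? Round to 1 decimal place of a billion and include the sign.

+€1,122.4 billion

Expenditure multiplier = 1/(1 − MPC) = 1/(1 − 0.64) = 1/0.36 ≈ 2.778.
ΔG contributes k·ΔG = (+€358 billion) / 0.36 ≈ +€994.4 billion.
ΔT of −€72 billion changes first-round spending by −c·ΔT = +€46.08 billion, contributing k·(−c·ΔT) = (+€46.08 billion) / 0.36 = +€128 billion.
Net ΔY = k(ΔG − c·ΔT) = (+€404.08 billion) / 0.36 ≈ +€1,122.4 billion.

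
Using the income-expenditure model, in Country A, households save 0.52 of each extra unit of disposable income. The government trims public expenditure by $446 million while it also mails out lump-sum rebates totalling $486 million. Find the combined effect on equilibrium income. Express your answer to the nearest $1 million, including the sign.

MPC = 1 − MPS = 1 − 0.52 = 0.48.
Expenditure multiplier = 1/(1 − MPC) = 1/(1 − 0.48) = 1/0.52 ≈ 1.923.
ΔG contributes k·ΔG = (−$446 million) / 0.52 ≈ −$857.7 million.
ΔT of −$486 million changes first-round spending by −c·ΔT = +$233.28 million, contributing k·(−c·ΔT) = (+$233.28 million) / 0.52 ≈ +$448.6 million.
Net ΔY = k(ΔG − c·ΔT) = (−$212.72 million) / 0.52 ≈ −$409 million.

−$409 million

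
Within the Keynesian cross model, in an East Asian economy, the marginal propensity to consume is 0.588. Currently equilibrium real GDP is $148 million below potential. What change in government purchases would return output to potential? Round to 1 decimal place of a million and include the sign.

Spending multiplier = 1/(1 − MPC) = 1/(1 − 0.588) = 1/0.412 ≈ 2.427.
Need ΔY = +$148 million, so ΔG = ΔY/k = (+$148 million) × 0.412 ≈ +$61 million.
The government should increase government purchases by $61 million.

+$61.0 million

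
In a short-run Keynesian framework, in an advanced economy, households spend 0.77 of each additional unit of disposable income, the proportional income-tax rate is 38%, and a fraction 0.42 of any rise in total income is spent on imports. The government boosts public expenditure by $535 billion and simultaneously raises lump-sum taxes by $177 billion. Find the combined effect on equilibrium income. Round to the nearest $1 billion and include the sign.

Expenditure multiplier = 1/(1 − c(1−t) + m) = 1/(1 − 0.77×0.62 + 0.42) = 1/0.9426 ≈ 1.061.
ΔG contributes k·ΔG = (+$535 billion) / 0.9426 ≈ +$567.6 billion.
ΔT of +$177 billion changes first-round spending by −c·ΔT = −$136.29 billion, contributing k·(−c·ΔT) = (−$136.29 billion) / 0.9426 ≈ −$144.6 billion.
Net ΔY = k(ΔG − c·ΔT) = (+$398.71 billion) / 0.9426 ≈ +$423 billion.

+$423 billion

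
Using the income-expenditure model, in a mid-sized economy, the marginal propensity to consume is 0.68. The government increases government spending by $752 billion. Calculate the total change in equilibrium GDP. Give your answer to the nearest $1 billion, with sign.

+$2,350 billion

Expenditure multiplier = 1/(1 − MPC) = 1/(1 − 0.68) = 1/0.32 = 3.125.
ΔY = k × ΔG = (+$752 billion) / 0.32 = +$2,350 billion.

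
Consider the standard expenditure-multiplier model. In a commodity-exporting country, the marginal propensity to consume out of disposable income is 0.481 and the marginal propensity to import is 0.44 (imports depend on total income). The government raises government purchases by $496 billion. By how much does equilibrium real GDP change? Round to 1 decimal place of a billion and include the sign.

Government-spending multiplier = 1/(1 − c + m) = 1/(1 − 0.481 + 0.44) = 1/0.959 ≈ 1.043.
ΔY = k × ΔG = (+$496 billion) / 0.959 ≈ +$517.2 billion.

+$517.2 billion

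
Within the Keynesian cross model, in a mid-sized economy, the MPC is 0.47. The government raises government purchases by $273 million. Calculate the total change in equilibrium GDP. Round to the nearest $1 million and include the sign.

+$515 million

Expenditure multiplier = 1/(1 − MPC) = 1/(1 − 0.47) = 1/0.53 ≈ 1.887.
ΔY = k × ΔG = (+$273 million) / 0.53 ≈ +$515 million.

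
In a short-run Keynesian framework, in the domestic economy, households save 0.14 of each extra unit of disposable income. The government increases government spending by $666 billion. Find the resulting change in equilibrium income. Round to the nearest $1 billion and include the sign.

+$4,757 billion

MPC = 1 − MPS = 1 − 0.14 = 0.86.
Expenditure multiplier = 1/(1 − MPC) = 1/(1 − 0.86) = 1/0.14 ≈ 7.143.
ΔY = k × ΔG = (+$666 billion) / 0.14 ≈ +$4,757 billion.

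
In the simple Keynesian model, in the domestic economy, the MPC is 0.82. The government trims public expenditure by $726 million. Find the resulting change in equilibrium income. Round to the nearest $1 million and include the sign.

Government-spending multiplier = 1/(1 − MPC) = 1/(1 − 0.82) = 1/0.18 ≈ 5.556.
ΔY = k × ΔG = (−$726 million) / 0.18 ≈ −$4,033 million.

−$4,033 million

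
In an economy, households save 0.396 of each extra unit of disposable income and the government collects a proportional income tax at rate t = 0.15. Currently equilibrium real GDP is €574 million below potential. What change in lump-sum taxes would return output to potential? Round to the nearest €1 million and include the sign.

−€462 million

MPC = 1 − MPS = 1 − 0.396 = 0.604.
Spending multiplier = 1/(1 − c(1−t)) = 1/(1 − 0.604×0.85) = 1/0.4866 ≈ 2.055.
Tax multiplier = −c·k = −0.604/0.4866 ≈ −1.241. Need ΔY = +€574 million, so ΔT = ΔY/(−c·k) = −(+€574 million) × 0.4866 / 0.604 ≈ −€462 million.
The government should cut lump-sum taxes by €462 million.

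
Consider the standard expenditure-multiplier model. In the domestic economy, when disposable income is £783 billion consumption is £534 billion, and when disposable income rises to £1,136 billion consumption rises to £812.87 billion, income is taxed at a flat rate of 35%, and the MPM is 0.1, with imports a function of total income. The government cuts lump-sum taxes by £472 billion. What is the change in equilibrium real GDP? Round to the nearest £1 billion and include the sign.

MPC = ΔC/ΔYd = (812.87 − 534)/(1,136 − 783) = 278.87/353 = 0.79.
A lump-sum tax change of −£472 billion shifts disposable income by +£472 billion; first-round consumption changes by −c × ΔT = −0.79 × (−£472 billion) = +£372.88 billion.
Expenditure multiplier = 1/(1 − c(1−t) + m) = 1/(1 − 0.79×0.65 + 0.1) = 1/0.5865 ≈ 1.705.
The tax multiplier is −c × k ≈ −1.347, so ΔY = k × (−c·ΔT) = (+£372.88 billion) / 0.5865 ≈ +£636 billion.

+£636 billion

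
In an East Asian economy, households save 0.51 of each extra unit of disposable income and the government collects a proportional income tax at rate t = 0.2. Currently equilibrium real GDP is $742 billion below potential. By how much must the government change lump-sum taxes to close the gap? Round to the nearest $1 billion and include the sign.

MPC = 1 − MPS = 1 − 0.51 = 0.49.
Spending multiplier = 1/(1 − c(1−t)) = 1/(1 − 0.49×0.8) = 1/0.608 ≈ 1.645.
Tax multiplier = −c·k = −0.49/0.608 ≈ −0.806. Need ΔY = +$742 billion, so ΔT = ΔY/(−c·k) = −(+$742 billion) × 0.608 / 0.49 ≈ −$921 billion.
The government should cut lump-sum taxes by $921 billion.

−$921 billion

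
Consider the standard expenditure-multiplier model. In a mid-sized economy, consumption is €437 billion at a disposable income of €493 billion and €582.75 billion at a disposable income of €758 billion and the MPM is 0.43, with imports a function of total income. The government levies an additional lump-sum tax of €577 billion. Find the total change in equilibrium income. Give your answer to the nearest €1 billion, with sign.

MPC = ΔC/ΔYd = (582.75 − 437)/(758 − 493) = 145.75/265 = 0.55.
A lump-sum tax change of +€577 billion shifts disposable income by −€577 billion; first-round consumption changes by −c × ΔT = −0.55 × (+€577 billion) = −€317.35 billion.
Expenditure multiplier = 1/(1 − c + m) = 1/(1 − 0.55 + 0.43) = 1/0.88 ≈ 1.136.
The tax multiplier is −c × k = −0.625, so ΔY = k × (−c·ΔT) = (−€317.35 billion) / 0.88 ≈ −€361 billion.

−€361 billion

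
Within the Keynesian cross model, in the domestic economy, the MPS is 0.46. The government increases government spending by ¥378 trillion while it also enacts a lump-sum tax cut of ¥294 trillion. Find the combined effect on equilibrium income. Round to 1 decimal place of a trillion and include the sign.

+¥1,166.9 trillion

MPC = 1 − MPS = 1 − 0.46 = 0.54.
Expenditure multiplier = 1/(1 − MPC) = 1/(1 − 0.54) = 1/0.46 ≈ 2.174.
ΔG contributes k·ΔG = (+¥378 trillion) / 0.46 ≈ +¥821.7 trillion.
ΔT of −¥294 trillion changes first-round spending by −c·ΔT = +¥158.76 trillion, contributing k·(−c·ΔT) = (+¥158.76 trillion) / 0.46 ≈ +¥345.1 trillion.
Net ΔY = k(ΔG − c·ΔT) = (+¥536.76 trillion) / 0.46 ≈ +¥1,166.9 trillion.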